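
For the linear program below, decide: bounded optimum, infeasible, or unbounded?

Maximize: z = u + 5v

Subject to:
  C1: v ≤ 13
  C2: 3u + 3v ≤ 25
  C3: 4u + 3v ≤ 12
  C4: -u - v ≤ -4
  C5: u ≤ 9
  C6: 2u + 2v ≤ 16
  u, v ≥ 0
The point (0, 4) satisfies every constraint, so the LP is feasible; the constraints give u ≤ 9 and v ≤ 13, which with u, v ≥ 0 keep the feasible region inside a bounded box. A feasible, bounded LP attains a finite optimum at a vertex.

The LP has an optimal solution: (0, 4) with z = 20.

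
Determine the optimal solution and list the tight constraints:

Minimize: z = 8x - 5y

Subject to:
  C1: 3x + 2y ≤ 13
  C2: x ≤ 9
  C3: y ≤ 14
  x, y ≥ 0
Optimal: x = 0, y = 6.5
Slack at optimum:
  C1: slack = 0 (binding)
  C2: slack = 9
  C3: slack = 7.5
  x ≥ 0: x = 0 (binding)
  y ≥ 0: y = 6.5
Binding constraints: C1, x ≥ 0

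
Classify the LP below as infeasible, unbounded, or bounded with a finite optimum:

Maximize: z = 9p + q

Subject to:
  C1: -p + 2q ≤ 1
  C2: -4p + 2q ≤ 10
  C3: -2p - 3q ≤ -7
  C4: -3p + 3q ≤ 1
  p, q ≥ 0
Feasible point: (2, 1) satisfies every constraint, so the LP is feasible.
Direction d = (1, 0): for each constraint row a, a·d ≤ 0 —
  (-1)(1) + (2)(0) = -1 ≤ 0
  (-4)(1) + (2)(0) = -4 ≤ 0
  (-2)(1) + (-3)(0) = -2 ≤ 0
  (-3)(1) + (3)(0) = -3 ≤ 0
and d ≥ 0, so (2, 1) + t·d stays feasible for every t ≥ 0. Along this ray z = 9p + q changes by 9 per unit t, so z → +∞.

Unbounded: there is a feasible ray along which z → +∞.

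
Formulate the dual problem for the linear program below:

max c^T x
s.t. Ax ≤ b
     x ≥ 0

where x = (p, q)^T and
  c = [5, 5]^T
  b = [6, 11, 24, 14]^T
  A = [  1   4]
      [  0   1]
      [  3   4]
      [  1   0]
Minimize: z = 6y1 + 11y2 + 24y3 + 14y4

Subject to:
  C1: -y1 - 3y3 - y4 ≤ -5
  C2: -4y1 - y2 - 4y3 ≤ -5
  y1, y2, y3, y4 ≥ 0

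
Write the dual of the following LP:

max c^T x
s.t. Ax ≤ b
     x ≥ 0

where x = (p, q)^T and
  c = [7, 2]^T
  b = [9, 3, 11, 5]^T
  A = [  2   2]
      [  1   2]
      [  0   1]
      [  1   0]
Minimize: z = 9y1 + 3y2 + 11y3 + 5y4

Subject to:
  C1: -2y1 - y2 - y4 ≤ -7
  C2: -2y1 - 2y2 - y3 ≤ -2
  y1, y2, y3, y4 ≥ 0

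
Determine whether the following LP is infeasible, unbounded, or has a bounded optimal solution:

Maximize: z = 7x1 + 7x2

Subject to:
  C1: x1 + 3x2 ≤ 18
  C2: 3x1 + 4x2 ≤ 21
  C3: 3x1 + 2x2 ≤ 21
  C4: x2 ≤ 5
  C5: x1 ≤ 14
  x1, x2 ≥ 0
The point (7, 0) satisfies every constraint, so the LP is feasible; the constraints give x1 ≤ 14 and x2 ≤ 5, which with x1, x2 ≥ 0 keep the feasible region inside a bounded box. A feasible, bounded LP attains a finite optimum at a vertex.

Evaluating z = 7x1 + 7x2 at each vertex:
  (0, 0): z = 0
  (7, 0): z = 49
  (0.3333, 5): z = 37.33
  (0, 5): z = 35

Feasible with finite optimum z* = 49 at (7, 0).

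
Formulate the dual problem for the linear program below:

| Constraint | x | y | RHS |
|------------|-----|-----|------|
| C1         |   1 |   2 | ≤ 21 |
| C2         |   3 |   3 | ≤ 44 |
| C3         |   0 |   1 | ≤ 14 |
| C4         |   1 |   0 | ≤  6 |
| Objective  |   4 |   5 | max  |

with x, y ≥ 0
Minimize: z = 21y1 + 44y2 + 14y3 + 6y4

Subject to:
  C1: -y1 - 3y2 - y4 ≤ -4
  C2: -2y1 - 3y2 - y3 ≤ -5
  y1, y2, y3, y4 ≥ 0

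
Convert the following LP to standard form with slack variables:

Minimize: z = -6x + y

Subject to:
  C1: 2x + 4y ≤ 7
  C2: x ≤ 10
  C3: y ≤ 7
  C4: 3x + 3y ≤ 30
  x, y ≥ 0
min z = -6x + y

s.t.
  2x + 4y + s1 = 7
  x + s2 = 10
  y + s3 = 7
  3x + 3y + s4 = 30
  x, y, s1, s2, s3, s4 ≥ 0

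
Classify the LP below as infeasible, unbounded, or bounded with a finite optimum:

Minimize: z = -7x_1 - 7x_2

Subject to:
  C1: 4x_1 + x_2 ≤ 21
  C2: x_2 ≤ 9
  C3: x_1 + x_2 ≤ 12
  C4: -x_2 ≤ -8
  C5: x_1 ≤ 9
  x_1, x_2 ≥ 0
The point (3, 9) satisfies every constraint, so the LP is feasible; the constraints give x_1 ≤ 9 and x_2 ≤ 9, which with x_1, x_2 ≥ 0 keep the feasible region inside a bounded box. A feasible, bounded LP attains a finite optimum at a vertex.

Bounded optimum: z* = -84 at (3, 9).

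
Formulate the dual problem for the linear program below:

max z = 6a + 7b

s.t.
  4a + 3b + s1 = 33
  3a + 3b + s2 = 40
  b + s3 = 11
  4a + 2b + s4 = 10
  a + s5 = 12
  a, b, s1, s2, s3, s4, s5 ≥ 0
Minimize: z = 33y1 + 40y2 + 11y3 + 10y4 + 12y5

Subject to:
  C1: -4y1 - 3y2 - 4y4 - y5 ≤ -6
  C2: -3y1 - 3y2 - y3 - 2y4 ≤ -7
  y1, y2, y3, y4, y5 ≥ 0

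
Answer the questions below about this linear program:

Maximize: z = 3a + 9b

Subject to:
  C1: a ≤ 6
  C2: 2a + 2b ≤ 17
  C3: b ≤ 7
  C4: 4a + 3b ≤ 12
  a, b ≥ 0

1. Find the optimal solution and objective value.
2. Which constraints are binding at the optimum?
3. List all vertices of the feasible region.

1. a = 0, b = 4, z = 36
2. C4, a ≥ 0
3. (0, 0), (3, 0), (0, 4)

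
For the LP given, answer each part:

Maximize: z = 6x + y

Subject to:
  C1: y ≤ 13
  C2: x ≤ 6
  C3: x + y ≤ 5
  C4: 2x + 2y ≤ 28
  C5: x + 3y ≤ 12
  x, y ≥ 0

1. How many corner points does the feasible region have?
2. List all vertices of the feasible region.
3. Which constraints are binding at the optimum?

1. 4
2. (0, 0), (5, 0), (1.5, 3.5), (0, 4)
3. C3, y ≥ 0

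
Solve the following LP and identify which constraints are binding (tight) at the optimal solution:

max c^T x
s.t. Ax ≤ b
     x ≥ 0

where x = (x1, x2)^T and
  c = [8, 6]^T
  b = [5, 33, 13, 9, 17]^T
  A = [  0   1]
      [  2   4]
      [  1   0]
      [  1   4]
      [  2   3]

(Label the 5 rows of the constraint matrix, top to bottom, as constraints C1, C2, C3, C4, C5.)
Optimal: x1 = 8.5, x2 = 0
Slack at optimum:
  C1: slack = 5
  C2: slack = 16
  C3: slack = 4.5
  C4: slack = 0.5
  C5: slack = 0 (binding)
  x1 ≥ 0: x1 = 8.5
  x2 ≥ 0: x2 = 0 (binding)
Binding constraints: C5, x2 ≥ 0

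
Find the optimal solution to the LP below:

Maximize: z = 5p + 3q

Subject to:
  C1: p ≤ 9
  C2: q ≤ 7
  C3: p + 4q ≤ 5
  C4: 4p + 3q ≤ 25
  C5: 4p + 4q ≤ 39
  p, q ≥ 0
Each vertex is the intersection of two constraint boundaries that also satisfies all remaining constraints:
  p = 0 and q = 0 → (0, 0)
  p + 4q = 5 and q = 0 → (5, 0)
  p + 4q = 5 and p = 0 → (0, 1.25)

Evaluating z = 5p + 3q at each vertex:
  (0, 0): z = 0
  (5, 0): z = 25
  (0, 1.25): z = 3.75

The maximum is at (5, 0) with z = 25.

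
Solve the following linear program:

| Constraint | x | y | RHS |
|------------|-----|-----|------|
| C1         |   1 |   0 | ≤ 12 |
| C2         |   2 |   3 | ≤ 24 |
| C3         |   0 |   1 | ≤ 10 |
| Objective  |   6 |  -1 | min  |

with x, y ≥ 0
Each vertex is the intersection of two constraint boundaries that also satisfies all remaining constraints:
  x = 0 and y = 0 → (0, 0)
  x = 12 and 2x + 3y = 24 → (12, 0)
  2x + 3y = 24 and x = 0 → (0, 8)

Evaluating z = 6x - y at each vertex:
  (0, 0): z = 0
  (12, 0): z = 72
  (0, 8): z = -8

The minimum is at (0, 8) with z = -8.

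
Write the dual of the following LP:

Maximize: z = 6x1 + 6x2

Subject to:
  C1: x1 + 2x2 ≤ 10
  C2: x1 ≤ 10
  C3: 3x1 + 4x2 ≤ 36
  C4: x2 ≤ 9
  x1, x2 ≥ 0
Minimize: z = 10y1 + 10y2 + 36y3 + 9y4

Subject to:
  C1: -y1 - y2 - 3y3 ≤ -6
  C2: -2y1 - 4y3 - y4 ≤ -6
  y1, y2, y3, y4 ≥ 0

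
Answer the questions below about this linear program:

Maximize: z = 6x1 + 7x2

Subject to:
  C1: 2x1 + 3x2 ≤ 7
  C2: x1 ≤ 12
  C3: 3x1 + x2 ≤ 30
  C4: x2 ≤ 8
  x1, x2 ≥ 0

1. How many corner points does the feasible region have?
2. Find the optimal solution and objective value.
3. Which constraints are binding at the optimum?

1. 3
2. x1 = 3.5, x2 = 0, z = 21
3. C1, x2 ≥ 0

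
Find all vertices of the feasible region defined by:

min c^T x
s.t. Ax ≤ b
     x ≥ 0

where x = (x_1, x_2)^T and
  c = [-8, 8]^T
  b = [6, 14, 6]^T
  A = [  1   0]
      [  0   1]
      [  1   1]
Each vertex is the intersection of two constraint boundaries that also satisfies all remaining constraints:
  x_1 = 0 and x_2 = 0 → (0, 0)
  x_1 = 6 and x_1 + x_2 = 6 → (6, 0)
  x_1 + x_2 = 6 and x_1 = 0 → (0, 6)

Vertices: (0, 0), (6, 0), (0, 6)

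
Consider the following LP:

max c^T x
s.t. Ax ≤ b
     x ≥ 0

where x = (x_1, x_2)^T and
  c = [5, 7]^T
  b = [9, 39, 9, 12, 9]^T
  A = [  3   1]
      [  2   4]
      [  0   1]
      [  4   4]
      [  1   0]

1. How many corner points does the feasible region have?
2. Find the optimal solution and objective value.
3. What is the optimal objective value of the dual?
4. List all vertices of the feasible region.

1. 3
2. x_1 = 0, x_2 = 3, z = 21
3. 21 (by strong duality, equal to the primal optimum)
4. (0, 0), (3, 0), (0, 3)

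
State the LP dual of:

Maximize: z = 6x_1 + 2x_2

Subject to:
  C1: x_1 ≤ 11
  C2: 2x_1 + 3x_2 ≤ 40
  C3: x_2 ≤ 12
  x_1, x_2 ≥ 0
Minimize: z = 11y1 + 40y2 + 12y3

Subject to:
  C1: -y1 - 2y2 ≤ -6
  C2: -3y2 - y3 ≤ -2
  y1, y2, y3 ≥ 0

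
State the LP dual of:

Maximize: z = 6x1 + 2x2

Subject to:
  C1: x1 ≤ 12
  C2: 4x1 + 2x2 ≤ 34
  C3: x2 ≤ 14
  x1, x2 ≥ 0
Minimize: z = 12y1 + 34y2 + 14y3

Subject to:
  C1: -y1 - 4y2 ≤ -6
  C2: -2y2 - y3 ≤ -2
  y1, y2, y3 ≥ 0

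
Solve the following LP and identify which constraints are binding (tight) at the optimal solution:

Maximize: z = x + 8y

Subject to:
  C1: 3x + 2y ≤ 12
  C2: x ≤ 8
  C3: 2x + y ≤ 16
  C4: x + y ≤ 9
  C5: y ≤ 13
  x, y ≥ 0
Optimal: x = 0, y = 6
Slack at optimum:
  C1: slack = 0 (binding)
  C2: slack = 8
  C3: slack = 10
  C4: slack = 3
  C5: slack = 7
  x ≥ 0: x = 0 (binding)
  y ≥ 0: y = 6
Binding constraints: C1, x ≥ 0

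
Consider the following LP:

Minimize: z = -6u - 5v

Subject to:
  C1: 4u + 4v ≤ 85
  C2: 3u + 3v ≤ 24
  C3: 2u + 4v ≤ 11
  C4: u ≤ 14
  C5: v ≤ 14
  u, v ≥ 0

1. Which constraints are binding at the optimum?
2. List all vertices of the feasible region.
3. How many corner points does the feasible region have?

1. C3, v ≥ 0
2. (0, 0), (5.5, 0), (0, 2.75)
3. 3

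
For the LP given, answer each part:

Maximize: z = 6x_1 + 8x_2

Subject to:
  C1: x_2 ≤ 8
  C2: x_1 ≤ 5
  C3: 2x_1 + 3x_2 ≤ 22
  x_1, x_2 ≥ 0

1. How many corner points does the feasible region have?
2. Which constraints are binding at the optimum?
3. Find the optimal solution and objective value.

1. 4
2. C2, C3
3. x_1 = 5, x_2 = 4, z = 62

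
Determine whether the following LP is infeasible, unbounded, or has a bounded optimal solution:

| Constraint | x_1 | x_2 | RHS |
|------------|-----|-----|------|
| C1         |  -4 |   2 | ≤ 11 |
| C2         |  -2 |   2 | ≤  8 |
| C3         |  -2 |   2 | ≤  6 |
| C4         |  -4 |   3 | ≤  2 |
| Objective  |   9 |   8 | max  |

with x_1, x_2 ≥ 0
Feasible point: (0, 0) satisfies every constraint, so the LP is feasible.
Direction d = (1, 0): for each constraint row a, a·d ≤ 0 —
  (-4)(1) + (2)(0) = -4 ≤ 0
  (-2)(1) + (2)(0) = -2 ≤ 0
  (-2)(1) + (2)(0) = -2 ≤ 0
  (-4)(1) + (3)(0) = -4 ≤ 0
and d ≥ 0, so (0, 0) + t·d stays feasible for every t ≥ 0. Along this ray z = 9x_1 + 8x_2 changes by 9 per unit t, so z → +∞.

Unbounded — the objective can increase without bound over the feasible region.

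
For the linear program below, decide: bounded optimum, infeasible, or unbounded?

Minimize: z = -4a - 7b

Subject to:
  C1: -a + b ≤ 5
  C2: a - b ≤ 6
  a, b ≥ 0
Feasible point: (0, 0) satisfies every constraint, so the LP is feasible.
Direction d = (1, 1): for each constraint row a, a·d ≤ 0 —
  (-1)(1) + (1)(1) = 0 ≤ 0
  (1)(1) + (-1)(1) = 0 ≤ 0
and d ≥ 0, so (0, 0) + t·d stays feasible for every t ≥ 0. Along this ray z = -4a - 7b changes by -11 per unit t, so z → −∞.

Unbounded: there is a feasible ray along which z → −∞.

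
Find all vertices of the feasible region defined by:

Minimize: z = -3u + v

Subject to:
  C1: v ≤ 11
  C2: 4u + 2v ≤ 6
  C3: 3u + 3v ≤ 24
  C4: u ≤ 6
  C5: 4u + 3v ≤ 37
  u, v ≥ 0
Each vertex is the intersection of two constraint boundaries that also satisfies all remaining constraints:
  u = 0 and v = 0 → (0, 0)
  4u + 2v = 6 and v = 0 → (1.5, 0)
  4u + 2v = 6 and u = 0 → (0, 3)

Vertices: (0, 0), (1.5, 0), (0, 3)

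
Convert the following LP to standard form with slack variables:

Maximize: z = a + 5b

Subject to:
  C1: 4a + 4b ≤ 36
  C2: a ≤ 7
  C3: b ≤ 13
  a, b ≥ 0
max z = a + 5b

s.t.
  4a + 4b + s1 = 36
  a + s2 = 7
  b + s3 = 13
  a, b, s1, s2, s3 ≥ 0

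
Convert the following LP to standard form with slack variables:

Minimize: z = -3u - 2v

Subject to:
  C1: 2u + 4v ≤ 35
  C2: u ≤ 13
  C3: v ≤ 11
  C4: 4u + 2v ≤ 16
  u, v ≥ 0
min z = -3u - 2v

s.t.
  2u + 4v + s1 = 35
  u + s2 = 13
  v + s3 = 11
  4u + 2v + s4 = 16
  u, v, s1, s2, s3, s4 ≥ 0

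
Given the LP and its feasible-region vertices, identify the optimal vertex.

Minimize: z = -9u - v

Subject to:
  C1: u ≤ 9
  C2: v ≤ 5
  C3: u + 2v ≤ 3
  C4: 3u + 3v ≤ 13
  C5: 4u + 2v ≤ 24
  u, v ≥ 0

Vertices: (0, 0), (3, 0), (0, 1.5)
Evaluating z = -9u - v at each vertex:
  (0, 0): z = 0
  (3, 0): z = -27
  (0, 1.5): z = -1.5

The smallest value is z = -27, attained at (3, 0).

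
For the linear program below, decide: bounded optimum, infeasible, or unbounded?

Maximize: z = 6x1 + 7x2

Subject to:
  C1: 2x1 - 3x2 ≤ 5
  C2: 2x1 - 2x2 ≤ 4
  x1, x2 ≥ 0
Feasible point: (0, 0) satisfies every constraint, so the LP is feasible.
Direction d = (0, 1): for each constraint row a, a·d ≤ 0 —
  (2)(0) + (-3)(1) = -3 ≤ 0
  (2)(0) + (-2)(1) = -2 ≤ 0
and d ≥ 0, so (0, 0) + t·d stays feasible for every t ≥ 0. Along this ray z = 6x1 + 7x2 changes by 7 per unit t, so z → +∞.

The LP is unbounded; z can be made arbitrarily large.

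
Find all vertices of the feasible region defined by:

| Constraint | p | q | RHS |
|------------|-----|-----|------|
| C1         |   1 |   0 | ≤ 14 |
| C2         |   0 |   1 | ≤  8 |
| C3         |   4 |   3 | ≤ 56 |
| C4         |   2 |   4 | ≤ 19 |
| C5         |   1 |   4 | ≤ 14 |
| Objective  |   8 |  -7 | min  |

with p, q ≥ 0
Each vertex is the intersection of two constraint boundaries that also satisfies all remaining constraints:
  p = 0 and q = 0 → (0, 0)
  2p + 4q = 19 and q = 0 → (9.5, 0)
  2p + 4q = 19 and p + 4q = 14 → (5, 2.25)
  p + 4q = 14 and p = 0 → (0, 3.5)

Vertices: (0, 0), (9.5, 0), (5, 2.25), (0, 3.5)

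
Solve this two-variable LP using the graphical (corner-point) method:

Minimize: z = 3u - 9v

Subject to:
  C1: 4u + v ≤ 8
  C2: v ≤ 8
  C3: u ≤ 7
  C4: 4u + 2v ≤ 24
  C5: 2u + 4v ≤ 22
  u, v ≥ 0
Each vertex is the intersection of two constraint boundaries that also satisfies all remaining constraints:
  u = 0 and v = 0 → (0, 0)
  4u + v = 8 and v = 0 → (2, 0)
  4u + v = 8 and 2u + 4v = 22 → (0.7143, 5.143)
  2u + 4v = 22 and u = 0 → (0, 5.5)

Evaluating z = 3u - 9v at each vertex:
  (0, 0): z = 0
  (2, 0): z = 6
  (0.7143, 5.143): z = -44.14
  (0, 5.5): z = -49.5

The minimum is at (0, 5.5) with z = -49.5.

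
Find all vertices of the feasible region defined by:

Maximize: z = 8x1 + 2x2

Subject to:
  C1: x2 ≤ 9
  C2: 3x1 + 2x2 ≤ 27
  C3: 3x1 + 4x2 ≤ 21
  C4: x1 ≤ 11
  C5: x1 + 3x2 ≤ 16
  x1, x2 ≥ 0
Each vertex is the intersection of two constraint boundaries that also satisfies all remaining constraints:
  x1 = 0 and x2 = 0 → (0, 0)
  3x1 + 4x2 = 21 and x2 = 0 → (7, 0)
  3x1 + 4x2 = 21 and x1 = 0 → (0, 5.25)

Vertices: (0, 0), (7, 0), (0, 5.25)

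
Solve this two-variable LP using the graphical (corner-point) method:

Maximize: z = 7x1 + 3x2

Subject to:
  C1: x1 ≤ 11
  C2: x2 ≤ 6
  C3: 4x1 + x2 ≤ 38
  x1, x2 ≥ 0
x1 = 8, x2 = 6, z = 74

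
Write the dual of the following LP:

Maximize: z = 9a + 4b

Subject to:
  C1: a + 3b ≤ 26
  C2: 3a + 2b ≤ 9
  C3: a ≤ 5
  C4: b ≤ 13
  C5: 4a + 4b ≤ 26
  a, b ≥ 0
Minimize: z = 26y1 + 9y2 + 5y3 + 13y4 + 26y5

Subject to:
  C1: -y1 - 3y2 - y3 - 4y5 ≤ -9
  C2: -3y1 - 2y2 - y4 - 4y5 ≤ -4
  y1, y2, y3, y4, y5 ≥ 0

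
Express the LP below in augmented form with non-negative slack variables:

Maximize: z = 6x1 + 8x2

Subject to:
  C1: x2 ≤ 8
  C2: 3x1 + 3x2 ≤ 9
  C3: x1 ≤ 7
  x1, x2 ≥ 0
max z = 6x1 + 8x2

s.t.
  x2 + s1 = 8
  3x1 + 3x2 + s2 = 9
  x1 + s3 = 7
  x1, x2, s1, s2, s3 ≥ 0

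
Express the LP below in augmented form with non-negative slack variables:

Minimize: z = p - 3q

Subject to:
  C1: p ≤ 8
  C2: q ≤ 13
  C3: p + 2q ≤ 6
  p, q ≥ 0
min z = p - 3q

s.t.
  p + s1 = 8
  q + s2 = 13
  p + 2q + s3 = 6
  p, q, s1, s2, s3 ≥ 0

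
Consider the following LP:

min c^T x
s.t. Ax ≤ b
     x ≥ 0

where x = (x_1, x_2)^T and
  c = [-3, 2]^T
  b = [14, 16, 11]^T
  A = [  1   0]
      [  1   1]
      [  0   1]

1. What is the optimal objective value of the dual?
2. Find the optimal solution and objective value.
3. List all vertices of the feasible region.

1. -42 (by strong duality, equal to the primal optimum)
2. x_1 = 14, x_2 = 0, z = -42
3. (0, 0), (14, 0), (14, 2), (5, 11), (0, 11)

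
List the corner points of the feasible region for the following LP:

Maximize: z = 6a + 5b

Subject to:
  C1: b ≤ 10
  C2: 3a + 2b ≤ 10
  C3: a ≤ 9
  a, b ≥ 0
Each vertex is the intersection of two constraint boundaries that also satisfies all remaining constraints:
  a = 0 and b = 0 → (0, 0)
  3a + 2b = 10 and b = 0 → (3.333, 0)
  3a + 2b = 10 and a = 0 → (0, 5)

Vertices: (0, 0), (3.333, 0), (0, 5)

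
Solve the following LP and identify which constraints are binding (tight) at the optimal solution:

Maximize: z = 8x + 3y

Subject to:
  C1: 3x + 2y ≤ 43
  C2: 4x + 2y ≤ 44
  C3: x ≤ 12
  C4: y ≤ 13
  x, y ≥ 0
Optimal: x = 11, y = 0
Slack at optimum:
  C1: slack = 10
  C2: slack = 0 (binding)
  C3: slack = 1
  C4: slack = 13
  x ≥ 0: x = 11
  y ≥ 0: y = 0 (binding)
Binding constraints: C2, y ≥ 0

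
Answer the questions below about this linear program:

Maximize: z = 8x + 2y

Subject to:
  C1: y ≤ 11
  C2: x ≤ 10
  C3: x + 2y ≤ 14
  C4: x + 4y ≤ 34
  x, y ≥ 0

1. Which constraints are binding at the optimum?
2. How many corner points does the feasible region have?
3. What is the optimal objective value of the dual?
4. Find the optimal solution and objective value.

1. C2, C3
2. 4
3. 84 (by strong duality, equal to the primal optimum)
4. x = 10, y = 2, z = 84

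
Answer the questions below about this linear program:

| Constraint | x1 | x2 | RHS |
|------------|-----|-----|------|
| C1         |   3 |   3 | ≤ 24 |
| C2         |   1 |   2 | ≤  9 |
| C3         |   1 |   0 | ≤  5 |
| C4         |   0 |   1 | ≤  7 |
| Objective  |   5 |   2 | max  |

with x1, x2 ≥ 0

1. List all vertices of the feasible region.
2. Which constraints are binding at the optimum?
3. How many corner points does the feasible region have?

1. (0, 0), (5, 0), (5, 2), (0, 4.5)
2. C2, C3
3. 4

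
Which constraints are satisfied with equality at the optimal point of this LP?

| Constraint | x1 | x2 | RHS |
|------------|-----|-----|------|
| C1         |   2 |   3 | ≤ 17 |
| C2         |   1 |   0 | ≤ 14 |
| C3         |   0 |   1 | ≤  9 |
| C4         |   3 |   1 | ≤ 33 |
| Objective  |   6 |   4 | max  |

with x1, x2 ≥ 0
Optimal: x1 = 8.5, x2 = 0
Binding: C1, x2 ≥ 0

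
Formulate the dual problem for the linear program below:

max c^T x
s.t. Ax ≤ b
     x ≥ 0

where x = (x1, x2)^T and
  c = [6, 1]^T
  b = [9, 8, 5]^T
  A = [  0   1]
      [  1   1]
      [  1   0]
Minimize: z = 9y1 + 8y2 + 5y3

Subject to:
  C1: -y2 - y3 ≤ -6
  C2: -y1 - y2 ≤ -1
  y1, y2, y3 ≥ 0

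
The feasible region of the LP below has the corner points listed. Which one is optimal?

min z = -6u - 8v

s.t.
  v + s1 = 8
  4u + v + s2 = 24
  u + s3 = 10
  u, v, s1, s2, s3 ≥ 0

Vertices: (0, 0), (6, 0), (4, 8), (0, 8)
Evaluating z = -6u - 8v at each vertex:
  (0, 0): z = 0
  (6, 0): z = -36
  (4, 8): z = -88
  (0, 8): z = -64

The smallest value is z = -88, attained at (4, 8).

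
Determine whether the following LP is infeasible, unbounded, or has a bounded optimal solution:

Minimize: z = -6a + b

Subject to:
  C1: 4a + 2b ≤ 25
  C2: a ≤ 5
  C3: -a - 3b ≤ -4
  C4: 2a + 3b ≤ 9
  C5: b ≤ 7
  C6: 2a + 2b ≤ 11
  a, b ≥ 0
The point (4.5, 0) satisfies every constraint, so the LP is feasible; the constraints give a ≤ 5 and b ≤ 7, which with a, b ≥ 0 keep the feasible region inside a bounded box. A feasible, bounded LP attains a finite optimum at a vertex.

Evaluating z = -6a + b at each vertex:
  (4, 0): z = -24
  (4.5, 0): z = -27
  (0, 3): z = 3
  (0, 1.333): z = 1.333

Feasible with finite optimum z* = -27 at (4.5, 0).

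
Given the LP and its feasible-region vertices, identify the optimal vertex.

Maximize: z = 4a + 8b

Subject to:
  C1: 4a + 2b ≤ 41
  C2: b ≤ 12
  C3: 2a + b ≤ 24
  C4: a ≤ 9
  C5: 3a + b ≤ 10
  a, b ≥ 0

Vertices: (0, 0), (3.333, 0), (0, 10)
(0, 10) with z = 80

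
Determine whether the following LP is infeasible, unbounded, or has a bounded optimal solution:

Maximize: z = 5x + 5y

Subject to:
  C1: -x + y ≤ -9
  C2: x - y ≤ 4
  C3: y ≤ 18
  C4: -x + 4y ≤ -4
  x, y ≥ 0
C2 requires x - y ≤ 4, while C1 (-x + y ≤ -9) is equivalent to x - y ≥ 9. Together they would need 9 ≤ x - y ≤ 4, which is impossible since 9 > 4. No point satisfies all constraints.

The feasible region is empty; the LP is infeasible.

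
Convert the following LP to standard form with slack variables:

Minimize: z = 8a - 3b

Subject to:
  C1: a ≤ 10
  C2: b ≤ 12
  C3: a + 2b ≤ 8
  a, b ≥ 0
min z = 8a - 3b

s.t.
  a + s1 = 10
  b + s2 = 12
  a + 2b + s3 = 8
  a, b, s1, s2, s3 ≥ 0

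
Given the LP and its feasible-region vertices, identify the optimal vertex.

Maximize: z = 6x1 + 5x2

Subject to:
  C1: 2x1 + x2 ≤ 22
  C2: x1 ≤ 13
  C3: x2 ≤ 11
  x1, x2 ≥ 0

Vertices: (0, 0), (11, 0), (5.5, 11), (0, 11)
Evaluating z = 6x1 + 5x2 at each vertex:
  (0, 0): z = 0
  (11, 0): z = 66
  (5.5, 11): z = 88
  (0, 11): z = 55

The largest value is z = 88, attained at (5.5, 11).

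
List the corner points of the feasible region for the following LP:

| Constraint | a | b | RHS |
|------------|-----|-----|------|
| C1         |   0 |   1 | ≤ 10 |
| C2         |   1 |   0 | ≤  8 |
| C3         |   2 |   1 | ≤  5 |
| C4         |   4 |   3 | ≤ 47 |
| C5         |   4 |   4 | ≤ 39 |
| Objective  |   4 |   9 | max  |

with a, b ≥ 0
Each vertex is the intersection of two constraint boundaries that also satisfies all remaining constraints:
  a = 0 and b = 0 → (0, 0)
  2a + b = 5 and b = 0 → (2.5, 0)
  2a + b = 5 and a = 0 → (0, 5)

Vertices: (0, 0), (2.5, 0), (0, 5)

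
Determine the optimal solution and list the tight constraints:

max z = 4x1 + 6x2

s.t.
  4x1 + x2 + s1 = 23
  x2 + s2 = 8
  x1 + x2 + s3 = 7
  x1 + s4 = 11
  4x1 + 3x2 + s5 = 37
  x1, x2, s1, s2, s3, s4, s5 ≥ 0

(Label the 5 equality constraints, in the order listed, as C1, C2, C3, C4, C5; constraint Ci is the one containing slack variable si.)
Optimal: x1 = 0, x2 = 7
Slack at optimum:
  C1: slack = 16
  C2: slack = 1
  C3: slack = 0 (binding)
  C4: slack = 11
  C5: slack = 16
  x1 ≥ 0: x1 = 0 (binding)
  x2 ≥ 0: x2 = 7
Binding constraints: C3, x1 ≥ 0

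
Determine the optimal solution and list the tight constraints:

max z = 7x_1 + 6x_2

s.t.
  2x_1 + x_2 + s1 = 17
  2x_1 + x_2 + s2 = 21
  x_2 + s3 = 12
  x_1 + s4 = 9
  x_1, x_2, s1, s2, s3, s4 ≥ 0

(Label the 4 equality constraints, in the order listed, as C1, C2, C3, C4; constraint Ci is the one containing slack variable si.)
Optimal: x_1 = 2.5, x_2 = 12
Slack at optimum:
  C1: slack = 0 (binding)
  C2: slack = 4
  C3: slack = 0 (binding)
  C4: slack = 6.5
  x_1 ≥ 0: x_1 = 2.5
  x_2 ≥ 0: x_2 = 12
Binding constraints: C1, C3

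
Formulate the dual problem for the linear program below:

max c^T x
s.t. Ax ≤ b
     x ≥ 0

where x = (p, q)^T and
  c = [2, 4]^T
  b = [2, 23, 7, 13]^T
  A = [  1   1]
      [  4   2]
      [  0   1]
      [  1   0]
Minimize: z = 2y1 + 23y2 + 7y3 + 13y4

Subject to:
  C1: -y1 - 4y2 - y4 ≤ -2
  C2: -y1 - 2y2 - y3 ≤ -4
  y1, y2, y3, y4 ≥ 0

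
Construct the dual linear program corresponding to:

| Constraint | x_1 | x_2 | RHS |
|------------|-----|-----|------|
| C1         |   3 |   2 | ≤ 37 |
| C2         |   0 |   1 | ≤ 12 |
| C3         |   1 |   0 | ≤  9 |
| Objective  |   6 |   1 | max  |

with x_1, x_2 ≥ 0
Minimize: z = 37y1 + 12y2 + 9y3

Subject to:
  C1: -3y1 - y3 ≤ -6
  C2: -2y1 - y2 ≤ -1
  y1, y2, y3 ≥ 0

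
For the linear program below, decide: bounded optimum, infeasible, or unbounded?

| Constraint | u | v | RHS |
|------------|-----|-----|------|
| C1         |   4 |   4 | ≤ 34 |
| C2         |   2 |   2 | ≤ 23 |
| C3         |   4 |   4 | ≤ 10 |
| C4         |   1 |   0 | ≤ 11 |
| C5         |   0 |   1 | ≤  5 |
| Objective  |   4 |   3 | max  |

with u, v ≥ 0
The point (2.5, 0) satisfies every constraint, so the LP is feasible; the constraints give u ≤ 11 and v ≤ 5, which with u, v ≥ 0 keep the feasible region inside a bounded box. A feasible, bounded LP attains a finite optimum at a vertex.

Bounded optimum: z* = 10 at (2.5, 0).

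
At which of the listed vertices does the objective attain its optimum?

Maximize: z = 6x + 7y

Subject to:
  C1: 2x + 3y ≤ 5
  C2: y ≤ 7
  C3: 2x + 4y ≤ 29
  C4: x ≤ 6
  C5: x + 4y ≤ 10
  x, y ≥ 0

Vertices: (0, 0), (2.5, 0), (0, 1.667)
Evaluating z = 6x + 7y at each vertex:
  (0, 0): z = 0
  (2.5, 0): z = 15
  (0, 1.667): z = 11.67

The largest value is z = 15, attained at (2.5, 0).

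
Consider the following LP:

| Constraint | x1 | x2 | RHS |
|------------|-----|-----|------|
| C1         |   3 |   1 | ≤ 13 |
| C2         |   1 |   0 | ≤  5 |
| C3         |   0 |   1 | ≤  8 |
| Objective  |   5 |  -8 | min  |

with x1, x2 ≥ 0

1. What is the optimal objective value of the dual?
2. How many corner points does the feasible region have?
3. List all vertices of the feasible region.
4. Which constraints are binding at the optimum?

1. -64 (by strong duality, equal to the primal optimum)
2. 4
3. (0, 0), (4.333, 0), (1.667, 8), (0, 8)
4. C3, x1 ≥ 0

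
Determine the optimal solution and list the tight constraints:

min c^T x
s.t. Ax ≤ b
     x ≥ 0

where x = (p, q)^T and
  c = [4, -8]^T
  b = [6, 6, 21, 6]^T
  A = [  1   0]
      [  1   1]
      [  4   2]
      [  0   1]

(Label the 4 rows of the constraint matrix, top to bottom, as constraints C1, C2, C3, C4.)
Optimal: p = 0, q = 6
Slack at optimum:
  C1: slack = 6
  C2: slack = 0 (binding)
  C3: slack = 9
  C4: slack = 0 (binding)
  p ≥ 0: p = 0 (binding)
  q ≥ 0: q = 6
Binding constraints: C2, C4, p ≥ 0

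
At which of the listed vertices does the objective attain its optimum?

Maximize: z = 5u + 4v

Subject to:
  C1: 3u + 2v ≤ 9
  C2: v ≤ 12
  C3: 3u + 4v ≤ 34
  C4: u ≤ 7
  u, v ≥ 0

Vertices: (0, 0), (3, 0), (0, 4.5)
(0, 4.5) with z = 18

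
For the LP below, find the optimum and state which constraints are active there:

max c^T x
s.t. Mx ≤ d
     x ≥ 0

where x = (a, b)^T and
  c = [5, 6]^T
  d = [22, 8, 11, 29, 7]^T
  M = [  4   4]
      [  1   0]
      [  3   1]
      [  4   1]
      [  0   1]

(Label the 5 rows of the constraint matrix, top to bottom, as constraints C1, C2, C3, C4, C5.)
Optimal: a = 0, b = 5.5
Binding: C1, a ≥ 0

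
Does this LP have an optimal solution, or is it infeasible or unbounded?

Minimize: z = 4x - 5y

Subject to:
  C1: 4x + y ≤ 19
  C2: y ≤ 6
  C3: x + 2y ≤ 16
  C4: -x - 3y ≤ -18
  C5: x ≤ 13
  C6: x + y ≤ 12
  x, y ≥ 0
The point (0, 6) satisfies every constraint, so the LP is feasible; the constraints give x ≤ 13 and y ≤ 6, which with x, y ≥ 0 keep the feasible region inside a bounded box. A feasible, bounded LP attains a finite optimum at a vertex.

Bounded optimum: z* = -30 at (0, 6).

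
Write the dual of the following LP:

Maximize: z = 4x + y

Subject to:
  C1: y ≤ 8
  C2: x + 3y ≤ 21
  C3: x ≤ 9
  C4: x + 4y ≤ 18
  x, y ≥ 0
Minimize: z = 8y1 + 21y2 + 9y3 + 18y4

Subject to:
  C1: -y2 - y3 - y4 ≤ -4
  C2: -y1 - 3y2 - 4y4 ≤ -1
  y1, y2, y3, y4 ≥ 0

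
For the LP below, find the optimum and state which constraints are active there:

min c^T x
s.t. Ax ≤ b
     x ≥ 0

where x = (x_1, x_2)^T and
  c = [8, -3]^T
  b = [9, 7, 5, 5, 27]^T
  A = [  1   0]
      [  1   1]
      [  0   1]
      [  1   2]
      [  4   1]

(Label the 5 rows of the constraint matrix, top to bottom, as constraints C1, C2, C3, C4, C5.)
Optimal: x_1 = 0, x_2 = 2.5
Slack at optimum:
  C1: slack = 9
  C2: slack = 4.5
  C3: slack = 2.5
  C4: slack = 0 (binding)
  C5: slack = 24.5
  x_1 ≥ 0: x_1 = 0 (binding)
  x_2 ≥ 0: x_2 = 2.5
Binding constraints: C4, x_1 ≥ 0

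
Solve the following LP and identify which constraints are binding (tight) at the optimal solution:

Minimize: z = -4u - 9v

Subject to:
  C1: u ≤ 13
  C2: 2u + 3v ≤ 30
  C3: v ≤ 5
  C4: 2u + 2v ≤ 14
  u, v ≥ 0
Optimal: u = 2, v = 5
Binding: C3, C4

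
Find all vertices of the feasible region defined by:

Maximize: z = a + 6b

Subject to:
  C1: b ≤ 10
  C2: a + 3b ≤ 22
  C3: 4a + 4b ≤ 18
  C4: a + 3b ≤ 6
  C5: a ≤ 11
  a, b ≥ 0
Each vertex is the intersection of two constraint boundaries that also satisfies all remaining constraints:
  a = 0 and b = 0 → (0, 0)
  4a + 4b = 18 and b = 0 → (4.5, 0)
  4a + 4b = 18 and a + 3b = 6 → (3.75, 0.75)
  a + 3b = 6 and a = 0 → (0, 2)

Vertices: (0, 0), (4.5, 0), (3.75, 0.75), (0, 2)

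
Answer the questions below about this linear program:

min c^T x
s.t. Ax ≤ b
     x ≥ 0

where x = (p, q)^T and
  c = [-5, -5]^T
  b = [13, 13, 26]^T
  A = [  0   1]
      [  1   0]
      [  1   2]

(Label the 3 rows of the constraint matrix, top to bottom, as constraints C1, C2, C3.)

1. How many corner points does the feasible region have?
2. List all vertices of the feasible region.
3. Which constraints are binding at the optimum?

1. 4
2. (0, 0), (13, 0), (13, 6.5), (0, 13)
3. C2, C3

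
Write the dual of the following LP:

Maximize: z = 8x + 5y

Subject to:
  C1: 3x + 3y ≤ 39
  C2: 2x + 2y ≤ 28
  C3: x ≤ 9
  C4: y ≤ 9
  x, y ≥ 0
Minimize: z = 39y1 + 28y2 + 9y3 + 9y4

Subject to:
  C1: -3y1 - 2y2 - y3 ≤ -8
  C2: -3y1 - 2y2 - y4 ≤ -5
  y1, y2, y3, y4 ≥ 0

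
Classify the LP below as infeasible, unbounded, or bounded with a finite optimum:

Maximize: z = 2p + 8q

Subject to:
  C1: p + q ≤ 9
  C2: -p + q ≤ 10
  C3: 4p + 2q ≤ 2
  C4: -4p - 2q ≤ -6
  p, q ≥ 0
C3 requires 4p + 2q ≤ 2, while C4 (-4p - 2q ≤ -6) is equivalent to 4p + 2q ≥ 6. Together they would need 6 ≤ 4p + 2q ≤ 2, which is impossible since 6 > 2. No point satisfies all constraints.

Infeasible: no point satisfies all constraints simultaneously.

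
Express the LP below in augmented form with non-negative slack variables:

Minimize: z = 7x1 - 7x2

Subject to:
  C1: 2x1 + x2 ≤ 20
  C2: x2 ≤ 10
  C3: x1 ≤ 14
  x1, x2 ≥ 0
min z = 7x1 - 7x2

s.t.
  2x1 + x2 + s1 = 20
  x2 + s2 = 10
  x1 + s3 = 14
  x1, x2, s1, s2, s3 ≥ 0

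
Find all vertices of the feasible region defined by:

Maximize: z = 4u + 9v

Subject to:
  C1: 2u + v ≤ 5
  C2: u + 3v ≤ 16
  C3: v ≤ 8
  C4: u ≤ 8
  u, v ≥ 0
Each vertex is the intersection of two constraint boundaries that also satisfies all remaining constraints:
  u = 0 and v = 0 → (0, 0)
  2u + v = 5 and v = 0 → (2.5, 0)
  2u + v = 5 and u = 0 → (0, 5)

Vertices: (0, 0), (2.5, 0), (0, 5)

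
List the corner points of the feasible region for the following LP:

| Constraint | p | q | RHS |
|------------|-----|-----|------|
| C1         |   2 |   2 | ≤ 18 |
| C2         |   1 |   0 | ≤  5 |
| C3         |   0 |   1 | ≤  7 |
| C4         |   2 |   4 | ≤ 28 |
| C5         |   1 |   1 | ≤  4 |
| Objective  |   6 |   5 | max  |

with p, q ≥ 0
Each vertex is the intersection of two constraint boundaries that also satisfies all remaining constraints:
  p = 0 and q = 0 → (0, 0)
  p + q = 4 and q = 0 → (4, 0)
  p + q = 4 and p = 0 → (0, 4)

Vertices: (0, 0), (4, 0), (0, 4)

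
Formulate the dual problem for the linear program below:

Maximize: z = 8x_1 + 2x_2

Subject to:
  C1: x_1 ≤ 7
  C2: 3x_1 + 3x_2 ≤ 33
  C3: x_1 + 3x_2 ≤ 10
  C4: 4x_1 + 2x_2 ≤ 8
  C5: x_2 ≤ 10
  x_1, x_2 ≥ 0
Minimize: z = 7y1 + 33y2 + 10y3 + 8y4 + 10y5

Subject to:
  C1: -y1 - 3y2 - y3 - 4y4 ≤ -8
  C2: -3y2 - 3y3 - 2y4 - y5 ≤ -2
  y1, y2, y3, y4, y5 ≥ 0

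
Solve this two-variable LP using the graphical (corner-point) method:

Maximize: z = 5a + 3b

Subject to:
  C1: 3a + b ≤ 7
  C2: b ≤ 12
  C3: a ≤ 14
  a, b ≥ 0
a = 0, b = 7, z = 21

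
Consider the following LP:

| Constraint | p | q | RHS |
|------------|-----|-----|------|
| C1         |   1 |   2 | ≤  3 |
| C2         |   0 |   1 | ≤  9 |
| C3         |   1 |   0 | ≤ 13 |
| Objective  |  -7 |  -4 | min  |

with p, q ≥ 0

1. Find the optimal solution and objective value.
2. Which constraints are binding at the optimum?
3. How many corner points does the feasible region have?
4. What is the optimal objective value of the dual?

1. p = 3, q = 0, z = -21
2. C1, q ≥ 0
3. 3
4. -21 (by strong duality, equal to the primal optimum)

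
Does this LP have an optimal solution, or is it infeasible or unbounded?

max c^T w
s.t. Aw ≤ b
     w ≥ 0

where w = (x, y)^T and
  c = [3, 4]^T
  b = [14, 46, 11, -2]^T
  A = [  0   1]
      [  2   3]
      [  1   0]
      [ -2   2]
The point (11, 8) satisfies every constraint, so the LP is feasible; the constraints give x ≤ 11 and y ≤ 14, which with x, y ≥ 0 keep the feasible region inside a bounded box. A feasible, bounded LP attains a finite optimum at a vertex.

The LP has an optimal solution: (11, 8) with z = 65.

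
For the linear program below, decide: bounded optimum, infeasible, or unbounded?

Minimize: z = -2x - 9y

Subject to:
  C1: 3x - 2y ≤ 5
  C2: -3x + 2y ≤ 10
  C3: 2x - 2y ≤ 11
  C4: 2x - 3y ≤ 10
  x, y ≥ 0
Feasible point: (0, 0) satisfies every constraint, so the LP is feasible.
Direction d = (2, 3): for each constraint row a, a·d ≤ 0 —
  (3)(2) + (-2)(3) = 0 ≤ 0
  (-3)(2) + (2)(3) = 0 ≤ 0
  (2)(2) + (-2)(3) = -2 ≤ 0
  (2)(2) + (-3)(3) = -5 ≤ 0
and d ≥ 0, so (0, 0) + t·d stays feasible for every t ≥ 0. Along this ray z = -2x - 9y changes by -31 per unit t, so z → −∞.

The LP is unbounded; z can be made arbitrarily small.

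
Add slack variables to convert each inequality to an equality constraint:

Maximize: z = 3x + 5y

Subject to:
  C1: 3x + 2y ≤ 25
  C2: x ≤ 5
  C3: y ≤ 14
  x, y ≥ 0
max z = 3x + 5y

s.t.
  3x + 2y + s1 = 25
  x + s2 = 5
  y + s3 = 14
  x, y, s1, s2, s3 ≥ 0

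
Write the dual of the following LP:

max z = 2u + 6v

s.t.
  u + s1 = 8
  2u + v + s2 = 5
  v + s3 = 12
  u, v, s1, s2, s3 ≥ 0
Minimize: z = 8y1 + 5y2 + 12y3

Subject to:
  C1: -y1 - 2y2 ≤ -2
  C2: -y2 - y3 ≤ -6
  y1, y2, y3 ≥ 0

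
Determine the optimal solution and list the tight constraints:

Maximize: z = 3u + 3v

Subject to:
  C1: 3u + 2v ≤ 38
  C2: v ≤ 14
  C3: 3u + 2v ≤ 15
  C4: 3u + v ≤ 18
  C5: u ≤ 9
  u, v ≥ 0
Optimal: u = 0, v = 7.5
Slack at optimum:
  C1: slack = 23
  C2: slack = 6.5
  C3: slack = 0 (binding)
  C4: slack = 10.5
  C5: slack = 9
  u ≥ 0: u = 0 (binding)
  v ≥ 0: v = 7.5
Binding constraints: C3, u ≥ 0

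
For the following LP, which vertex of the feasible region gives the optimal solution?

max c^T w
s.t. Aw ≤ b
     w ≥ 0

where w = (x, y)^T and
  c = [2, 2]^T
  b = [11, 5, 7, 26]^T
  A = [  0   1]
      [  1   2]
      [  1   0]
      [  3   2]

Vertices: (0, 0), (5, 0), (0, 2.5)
(5, 0) with z = 10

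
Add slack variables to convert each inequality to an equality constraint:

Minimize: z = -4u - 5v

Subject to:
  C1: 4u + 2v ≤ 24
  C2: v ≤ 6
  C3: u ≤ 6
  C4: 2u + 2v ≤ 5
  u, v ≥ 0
min z = -4u - 5v

s.t.
  4u + 2v + s1 = 24
  v + s2 = 6
  u + s3 = 6
  2u + 2v + s4 = 5
  u, v, s1, s2, s3, s4 ≥ 0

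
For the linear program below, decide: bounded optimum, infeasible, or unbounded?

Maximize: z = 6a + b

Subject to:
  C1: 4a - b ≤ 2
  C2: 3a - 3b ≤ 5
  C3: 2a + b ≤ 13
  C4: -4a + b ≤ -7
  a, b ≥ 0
C1 requires 4a - b ≤ 2, while C4 (-4a + b ≤ -7) is equivalent to 4a - b ≥ 7. Together they would need 7 ≤ 4a - b ≤ 2, which is impossible since 7 > 2. No point satisfies all constraints.

The feasible region is empty; the LP is infeasible.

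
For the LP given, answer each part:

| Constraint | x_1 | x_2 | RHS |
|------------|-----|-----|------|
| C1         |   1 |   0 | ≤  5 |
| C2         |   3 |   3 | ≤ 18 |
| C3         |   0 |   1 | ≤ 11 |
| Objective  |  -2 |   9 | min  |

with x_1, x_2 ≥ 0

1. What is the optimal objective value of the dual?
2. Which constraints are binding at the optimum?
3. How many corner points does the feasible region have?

1. -10 (by strong duality, equal to the primal optimum)
2. C1, x_2 ≥ 0
3. 4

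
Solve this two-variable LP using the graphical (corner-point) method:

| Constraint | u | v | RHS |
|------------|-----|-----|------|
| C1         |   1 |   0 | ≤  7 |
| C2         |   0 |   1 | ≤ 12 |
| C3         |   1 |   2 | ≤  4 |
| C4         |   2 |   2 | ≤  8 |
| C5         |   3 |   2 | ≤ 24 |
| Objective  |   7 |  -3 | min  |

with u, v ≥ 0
u = 0, v = 2, z = -6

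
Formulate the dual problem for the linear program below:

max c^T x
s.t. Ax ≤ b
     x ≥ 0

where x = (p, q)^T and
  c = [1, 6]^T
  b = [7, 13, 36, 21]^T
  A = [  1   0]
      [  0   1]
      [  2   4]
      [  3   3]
Minimize: z = 7y1 + 13y2 + 36y3 + 21y4

Subject to:
  C1: -y1 - 2y3 - 3y4 ≤ -1
  C2: -y2 - 4y3 - 3y4 ≤ -6
  y1, y2, y3, y4 ≥ 0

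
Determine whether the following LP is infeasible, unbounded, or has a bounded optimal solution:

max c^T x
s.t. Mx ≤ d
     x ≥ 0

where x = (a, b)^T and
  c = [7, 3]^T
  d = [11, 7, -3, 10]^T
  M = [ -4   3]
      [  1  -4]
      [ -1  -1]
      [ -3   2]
Feasible point: (0, 3) satisfies every constraint, so the LP is feasible.
Direction d = (1, 1): for each constraint row a, a·d ≤ 0 —
  (-4)(1) + (3)(1) = -1 ≤ 0
  (1)(1) + (-4)(1) = -3 ≤ 0
  (-1)(1) + (-1)(1) = -2 ≤ 0
  (-3)(1) + (2)(1) = -1 ≤ 0
and d ≥ 0, so (0, 3) + t·d stays feasible for every t ≥ 0. Along this ray z = 7a + 3b changes by 10 per unit t, so z → +∞.

Unbounded — the objective can increase without bound over the feasible region.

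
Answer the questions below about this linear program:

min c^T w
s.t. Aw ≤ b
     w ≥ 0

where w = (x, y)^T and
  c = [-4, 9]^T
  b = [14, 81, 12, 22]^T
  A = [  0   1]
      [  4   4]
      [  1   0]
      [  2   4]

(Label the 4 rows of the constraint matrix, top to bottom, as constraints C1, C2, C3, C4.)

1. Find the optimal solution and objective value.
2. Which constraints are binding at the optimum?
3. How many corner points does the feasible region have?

1. x = 11, y = 0, z = -44
2. C4, y ≥ 0
3. 3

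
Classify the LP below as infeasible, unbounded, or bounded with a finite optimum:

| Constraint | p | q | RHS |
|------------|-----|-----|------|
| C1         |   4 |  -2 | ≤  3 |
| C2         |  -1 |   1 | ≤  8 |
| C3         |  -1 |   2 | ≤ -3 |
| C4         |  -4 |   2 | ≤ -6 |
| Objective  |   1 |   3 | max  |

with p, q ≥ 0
C1 requires 4p - 2q ≤ 3, while C4 (-4p + 2q ≤ -6) is equivalent to 4p - 2q ≥ 6. Together they would need 6 ≤ 4p - 2q ≤ 3, which is impossible since 6 > 3. No point satisfies all constraints.

Infeasible: no point satisfies all constraints simultaneously.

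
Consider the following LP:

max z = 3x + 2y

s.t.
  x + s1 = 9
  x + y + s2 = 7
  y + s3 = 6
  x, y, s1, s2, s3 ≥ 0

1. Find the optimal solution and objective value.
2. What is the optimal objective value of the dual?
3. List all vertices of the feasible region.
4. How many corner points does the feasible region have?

1. x = 7, y = 0, z = 21
2. 21 (by strong duality, equal to the primal optimum)
3. (0, 0), (7, 0), (1, 6), (0, 6)
4. 4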